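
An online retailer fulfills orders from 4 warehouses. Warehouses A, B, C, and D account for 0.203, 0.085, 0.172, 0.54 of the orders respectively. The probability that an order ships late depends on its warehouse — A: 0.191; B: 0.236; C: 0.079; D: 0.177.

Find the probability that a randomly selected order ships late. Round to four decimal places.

0.1680

P(L) = P(L|A)·P(A) + P(L|B)·P(B) + P(L|C)·P(C) + P(L|D)·P(D)
      = 0.191·0.203 + 0.236·0.085 + 0.079·0.172 + 0.177·0.54
      = 0.038773 + 0.02006 + 0.013588 + 0.09558 = 0.168001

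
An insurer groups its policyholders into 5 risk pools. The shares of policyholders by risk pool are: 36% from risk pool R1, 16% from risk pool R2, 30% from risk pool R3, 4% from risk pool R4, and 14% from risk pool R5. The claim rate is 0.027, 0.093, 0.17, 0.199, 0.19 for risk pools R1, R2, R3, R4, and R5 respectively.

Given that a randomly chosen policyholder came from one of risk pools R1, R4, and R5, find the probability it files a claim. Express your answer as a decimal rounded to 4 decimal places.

P(C|S) ≈ 0.0820

Let S = {R1, R4, R5}.
P(S) = 0.36 + 0.04 + 0.14 = 0.54.
P(C ∩ S) = 0.027·0.36 + 0.199·0.04 + 0.19·0.14 = 0.00972 + 0.00796 + 0.0266 = 0.04428.
P(C | S) = 0.04428 / 0.54 = 0.082000…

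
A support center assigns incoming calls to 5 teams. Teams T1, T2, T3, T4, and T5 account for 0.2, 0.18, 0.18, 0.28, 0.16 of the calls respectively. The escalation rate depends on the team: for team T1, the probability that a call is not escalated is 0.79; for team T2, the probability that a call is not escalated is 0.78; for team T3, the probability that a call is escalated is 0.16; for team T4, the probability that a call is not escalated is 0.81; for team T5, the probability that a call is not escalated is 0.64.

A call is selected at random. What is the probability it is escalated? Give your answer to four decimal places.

P(E|T1) = 1 − 0.79 = 0.21.
P(E|T2) = 1 − 0.78 = 0.22.
P(E|T4) = 1 − 0.81 = 0.19.
P(E|T5) = 1 − 0.64 = 0.36.
P(E) = P(E|T1)·P(T1) + P(E|T2)·P(T2) + P(E|T3)·P(T3) + P(E|T4)·P(T4) + P(E|T5)·P(T5)
      = 0.21·0.2 + 0.22·0.18 + 0.16·0.18 + 0.19·0.28 + 0.36·0.16
      = 0.042 + 0.0396 + 0.0288 + 0.0532 + 0.0576 = 0.2212

P(E) ≈ 0.2212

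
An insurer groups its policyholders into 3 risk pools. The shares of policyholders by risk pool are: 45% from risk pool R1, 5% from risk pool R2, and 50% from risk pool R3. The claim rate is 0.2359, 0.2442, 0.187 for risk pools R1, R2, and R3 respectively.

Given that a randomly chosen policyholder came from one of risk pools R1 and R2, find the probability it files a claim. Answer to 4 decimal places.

Let S = {R1, R2}.
P(S) = 0.45 + 0.05 = 0.5.
P(C ∩ S) = 0.2359·0.45 + 0.2442·0.05 = 0.106155 + 0.01221 = 0.118365.
P(C | S) = 0.118365 / 0.5 = 0.236730…

0.2367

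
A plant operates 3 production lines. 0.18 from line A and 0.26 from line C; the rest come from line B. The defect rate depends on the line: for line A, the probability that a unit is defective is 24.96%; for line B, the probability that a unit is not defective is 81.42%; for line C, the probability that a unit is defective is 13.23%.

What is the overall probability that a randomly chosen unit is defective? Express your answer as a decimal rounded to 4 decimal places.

P(D) ≈ 0.1834

P(B) = 1 − (0.18 + 0.26) = 0.56.
P(D|B) = 1 − 0.8142 = 0.1858.
P(D) = P(D|A)·P(A) + P(D|B)·P(B) + P(D|C)·P(C)
      = 0.2496·0.18 + 0.1858·0.56 + 0.1323·0.26
      = 0.044928 + 0.104048 + 0.034398 = 0.183374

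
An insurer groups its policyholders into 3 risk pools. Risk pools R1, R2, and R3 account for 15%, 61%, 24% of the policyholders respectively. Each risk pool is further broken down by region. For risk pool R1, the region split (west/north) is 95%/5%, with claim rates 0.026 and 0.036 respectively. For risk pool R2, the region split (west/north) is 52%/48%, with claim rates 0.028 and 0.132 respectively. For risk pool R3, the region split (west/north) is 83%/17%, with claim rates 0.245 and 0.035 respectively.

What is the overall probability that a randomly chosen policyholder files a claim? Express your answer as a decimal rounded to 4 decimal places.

0.1017

P(C|R1) = 0.95·0.026 + 0.05·0.036 = 0.0247 + 0.0018 = 0.0265
P(C|R2) = 0.52·0.028 + 0.48·0.132 = 0.01456 + 0.06336 = 0.07792
P(C|R3) = 0.83·0.245 + 0.17·0.035 = 0.20335 + 0.00595 = 0.2093
Then overall,
P(C) = 0.15·0.0265 + 0.61·0.07792 + 0.24·0.2093
      = 0.003975 + 0.0475312 + 0.050232 = 0.1017382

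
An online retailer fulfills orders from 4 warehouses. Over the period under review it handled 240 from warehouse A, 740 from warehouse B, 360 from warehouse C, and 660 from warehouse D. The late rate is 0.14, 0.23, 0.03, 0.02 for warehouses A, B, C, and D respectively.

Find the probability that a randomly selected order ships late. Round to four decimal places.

Total: 240 + 740 + 360 + 660 = 2000.
P(A) = 240/2000 = 0.12. P(B) = 740/2000 = 0.37. P(C) = 360/2000 = 0.18. P(D) = 660/2000 = 0.33.
P(L) = P(L|A)·P(A) + P(L|B)·P(B) + P(L|C)·P(C) + P(L|D)·P(D)
      = 0.14·0.12 + 0.23·0.37 + 0.03·0.18 + 0.02·0.33
      = 0.0168 + 0.0851 + 0.0054 + 0.0066 = 0.1139

P(L) ≈ 0.1139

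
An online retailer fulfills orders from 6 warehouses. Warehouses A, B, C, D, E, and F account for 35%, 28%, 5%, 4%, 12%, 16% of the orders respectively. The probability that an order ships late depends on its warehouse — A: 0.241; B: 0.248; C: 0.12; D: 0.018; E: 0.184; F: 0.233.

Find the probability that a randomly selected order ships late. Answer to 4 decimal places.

0.2199

P(L) = P(L|A)·P(A) + P(L|B)·P(B) + P(L|C)·P(C) + P(L|D)·P(D) + P(L|E)·P(E) + P(L|F)·P(F)
      = 0.241·0.35 + 0.248·0.28 + 0.12·0.05 + 0.018·0.04 + 0.184·0.12 + 0.233·0.16
      = 0.08435 + 0.06944 + 0.006 + 0.00072 + 0.02208 + 0.03728 = 0.21987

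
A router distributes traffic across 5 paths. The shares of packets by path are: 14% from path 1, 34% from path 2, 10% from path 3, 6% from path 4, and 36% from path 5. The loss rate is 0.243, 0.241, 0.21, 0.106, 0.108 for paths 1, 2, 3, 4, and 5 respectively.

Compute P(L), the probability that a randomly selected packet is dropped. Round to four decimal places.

P(L) = P(L|1)·P(1) + P(L|2)·P(2) + P(L|3)·P(3) + P(L|4)·P(4) + P(L|5)·P(5)
      = 0.243·0.14 + 0.241·0.34 + 0.21·0.1 + 0.106·0.06 + 0.108·0.36
      = 0.03402 + 0.08194 + 0.021 + 0.00636 + 0.03888 = 0.1822

0.1822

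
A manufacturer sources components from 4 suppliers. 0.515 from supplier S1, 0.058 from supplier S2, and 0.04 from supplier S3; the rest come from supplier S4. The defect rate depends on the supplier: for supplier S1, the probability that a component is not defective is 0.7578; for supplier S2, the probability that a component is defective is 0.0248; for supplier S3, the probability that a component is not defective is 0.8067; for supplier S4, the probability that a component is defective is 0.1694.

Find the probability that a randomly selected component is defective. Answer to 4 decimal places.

P(D) ≈ 0.1995

P(S4) = 1 − (0.515 + 0.058 + 0.04) = 0.387.
P(D|S1) = 1 − 0.7578 = 0.2422.
P(D|S3) = 1 − 0.8067 = 0.1933.
P(D) = P(D|S1)·P(S1) + P(D|S2)·P(S2) + P(D|S3)·P(S3) + P(D|S4)·P(S4)
      = 0.2422·0.515 + 0.0248·0.058 + 0.1933·0.04 + 0.1694·0.387
      = 0.124733 + 0.0014384 + 0.007732 + 0.0655578 = 0.1994612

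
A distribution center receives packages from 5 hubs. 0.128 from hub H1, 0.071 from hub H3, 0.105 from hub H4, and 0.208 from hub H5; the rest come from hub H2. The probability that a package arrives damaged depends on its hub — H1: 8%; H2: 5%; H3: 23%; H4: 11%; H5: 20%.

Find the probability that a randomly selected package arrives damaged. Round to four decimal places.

P(H2) = 1 − (0.128 + 0.071 + 0.105 + 0.208) = 0.488.
Summing over the partition,
P(D) = P(D|H1)·P(H1) + P(D|H2)·P(H2) + P(D|H3)·P(H3) + P(D|H4)·P(H4) + P(D|H5)·P(H5)
      = 0.08·0.128 + 0.05·0.488 + 0.23·0.071 + 0.11·0.105 + 0.2·0.208
      = 0.01024 + 0.0244 + 0.01633 + 0.01155 + 0.0416 = 0.10412

0.1041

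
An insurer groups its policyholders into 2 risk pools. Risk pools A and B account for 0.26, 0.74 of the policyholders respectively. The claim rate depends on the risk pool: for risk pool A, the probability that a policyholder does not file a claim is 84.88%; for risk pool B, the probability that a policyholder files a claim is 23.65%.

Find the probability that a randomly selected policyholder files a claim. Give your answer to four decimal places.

P(C|A) = 1 − 0.8488 = 0.1512.
P(C) = P(C|A)·P(A) + P(C|B)·P(B)
      = 0.1512·0.26 + 0.2365·0.74
      = 0.039312 + 0.17501 = 0.214322

0.2143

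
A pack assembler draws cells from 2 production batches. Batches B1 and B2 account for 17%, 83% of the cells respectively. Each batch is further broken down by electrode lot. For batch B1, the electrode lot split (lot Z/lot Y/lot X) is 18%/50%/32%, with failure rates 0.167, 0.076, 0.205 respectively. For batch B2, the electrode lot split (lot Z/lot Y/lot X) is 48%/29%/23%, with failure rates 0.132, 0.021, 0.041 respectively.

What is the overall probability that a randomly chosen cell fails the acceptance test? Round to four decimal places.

P(F|B1) = 0.18·0.167 + 0.5·0.076 + 0.32·0.205 = 0.03006 + 0.038 + 0.0656 = 0.13366
P(F|B2) = 0.48·0.132 + 0.29·0.021 + 0.23·0.041 = 0.06336 + 0.00609 + 0.00943 = 0.07888
Then overall,
P(F) = 0.17·0.13366 + 0.83·0.07888
      = 0.0227222 + 0.0654704 = 0.0881926

0.0882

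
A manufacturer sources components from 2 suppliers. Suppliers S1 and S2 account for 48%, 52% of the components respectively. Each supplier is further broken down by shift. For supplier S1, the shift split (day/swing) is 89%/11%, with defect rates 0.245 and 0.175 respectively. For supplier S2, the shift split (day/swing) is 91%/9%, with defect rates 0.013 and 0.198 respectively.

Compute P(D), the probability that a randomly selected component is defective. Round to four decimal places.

P(D) ≈ 0.1293

P(D|S1) = 0.89·0.245 + 0.11·0.175 = 0.21805 + 0.01925 = 0.2373
P(D|S2) = 0.91·0.013 + 0.09·0.198 = 0.01183 + 0.01782 = 0.02965
Then overall,
P(D) = 0.48·0.2373 + 0.52·0.02965
      = 0.113904 + 0.015418 = 0.129322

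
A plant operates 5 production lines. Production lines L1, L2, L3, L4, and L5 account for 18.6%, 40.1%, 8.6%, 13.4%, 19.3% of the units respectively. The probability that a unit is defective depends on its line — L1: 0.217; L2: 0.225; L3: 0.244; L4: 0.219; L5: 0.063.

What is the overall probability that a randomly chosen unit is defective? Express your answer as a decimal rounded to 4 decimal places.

0.1931

P(D) = P(D|L1)·P(L1) + P(D|L2)·P(L2) + P(D|L3)·P(L3) + P(D|L4)·P(L4) + P(D|L5)·P(L5)
      = 0.217·0.186 + 0.225·0.401 + 0.244·0.086 + 0.219·0.134 + 0.063·0.193
      = 0.040362 + 0.090225 + 0.020984 + 0.029346 + 0.012159 = 0.193076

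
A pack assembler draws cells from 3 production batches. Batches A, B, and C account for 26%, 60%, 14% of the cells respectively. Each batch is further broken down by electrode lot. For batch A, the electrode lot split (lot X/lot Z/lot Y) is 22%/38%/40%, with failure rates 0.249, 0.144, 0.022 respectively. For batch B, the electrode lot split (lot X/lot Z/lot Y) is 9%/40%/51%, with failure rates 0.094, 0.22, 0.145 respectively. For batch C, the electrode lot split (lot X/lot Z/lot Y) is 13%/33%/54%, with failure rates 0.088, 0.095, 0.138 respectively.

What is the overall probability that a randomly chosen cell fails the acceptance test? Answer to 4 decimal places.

P(F|A) = 0.22·0.249 + 0.38·0.144 + 0.4·0.022 = 0.05478 + 0.05472 + 0.0088 = 0.1183
P(F|B) = 0.09·0.094 + 0.4·0.22 + 0.51·0.145 = 0.00846 + 0.088 + 0.07395 = 0.17041
P(F|C) = 0.13·0.088 + 0.33·0.095 + 0.54·0.138 = 0.01144 + 0.03135 + 0.07452 = 0.11731
By total probability over the outer partition,
P(F) = 0.26·0.1183 + 0.6·0.17041 + 0.14·0.11731
      = 0.030758 + 0.102246 + 0.0164234 = 0.1494274

P(F) ≈ 0.1494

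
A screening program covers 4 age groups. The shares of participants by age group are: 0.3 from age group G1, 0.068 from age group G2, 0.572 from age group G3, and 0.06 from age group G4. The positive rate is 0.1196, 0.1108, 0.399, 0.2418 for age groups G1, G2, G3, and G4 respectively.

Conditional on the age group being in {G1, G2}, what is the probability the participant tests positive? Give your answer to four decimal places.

Let S = {G1, G2}.
P(S) = 0.3 + 0.068 = 0.368.
P(T ∩ S) = 0.1196·0.3 + 0.1108·0.068 = 0.03588 + 0.0075344 = 0.0434144.
P(T | S) = 0.0434144 / 0.368 = 0.117974…

P(T|S) ≈ 0.1180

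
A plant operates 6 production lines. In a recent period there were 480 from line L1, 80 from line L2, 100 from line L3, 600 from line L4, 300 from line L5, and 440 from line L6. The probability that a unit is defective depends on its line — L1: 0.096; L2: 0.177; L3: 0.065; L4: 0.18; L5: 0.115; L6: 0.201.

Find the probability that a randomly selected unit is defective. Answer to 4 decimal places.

0.1488

Total: 480 + 80 + 100 + 600 + 300 + 440 = 2000.
P(L1) = 480/2000 = 0.24. P(L2) = 80/2000 = 0.04. P(L3) = 100/2000 = 0.05. P(L4) = 600/2000 = 0.3. P(L5) = 300/2000 = 0.15. P(L6) = 440/2000 = 0.22.
Summing over the partition,
P(D) = P(D|L1)·P(L1) + P(D|L2)·P(L2) + P(D|L3)·P(L3) + P(D|L4)·P(L4) + P(D|L5)·P(L5) + P(D|L6)·P(L6)
      = 0.096·0.24 + 0.177·0.04 + 0.065·0.05 + 0.18·0.3 + 0.115·0.15 + 0.201·0.22
      = 0.02304 + 0.00708 + 0.00325 + 0.054 + 0.01725 + 0.04422 = 0.14884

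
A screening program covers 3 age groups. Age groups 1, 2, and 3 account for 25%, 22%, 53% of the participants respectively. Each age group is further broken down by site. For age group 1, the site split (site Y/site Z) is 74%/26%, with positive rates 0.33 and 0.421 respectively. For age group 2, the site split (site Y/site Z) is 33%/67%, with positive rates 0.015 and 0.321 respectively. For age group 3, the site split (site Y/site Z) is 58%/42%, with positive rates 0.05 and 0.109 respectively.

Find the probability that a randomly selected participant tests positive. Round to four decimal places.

0.1765

P(T|1) = 0.74·0.33 + 0.26·0.421 = 0.2442 + 0.10946 = 0.35366
P(T|2) = 0.33·0.015 + 0.67·0.321 = 0.00495 + 0.21507 = 0.22002
P(T|3) = 0.58·0.05 + 0.42·0.109 = 0.029 + 0.04578 = 0.07478
By total probability over the outer partition,
P(T) = 0.25·0.35366 + 0.22·0.22002 + 0.53·0.07478
      = 0.088415 + 0.0484044 + 0.0396334 = 0.1764528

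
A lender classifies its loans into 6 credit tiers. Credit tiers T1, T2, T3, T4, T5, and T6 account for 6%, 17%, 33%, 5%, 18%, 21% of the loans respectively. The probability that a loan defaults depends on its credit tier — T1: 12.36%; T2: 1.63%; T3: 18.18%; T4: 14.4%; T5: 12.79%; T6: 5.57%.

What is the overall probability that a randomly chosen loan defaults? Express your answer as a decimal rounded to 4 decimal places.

0.1121

P(D) = P(D|T1)·P(T1) + P(D|T2)·P(T2) + P(D|T3)·P(T3) + P(D|T4)·P(T4) + P(D|T5)·P(T5) + P(D|T6)·P(T6)
      = 0.1236·0.06 + 0.0163·0.17 + 0.1818·0.33 + 0.144·0.05 + 0.1279·0.18 + 0.0557·0.21
      = 0.007416 + 0.002771 + 0.059994 + 0.0072 + 0.023022 + 0.011697 = 0.1121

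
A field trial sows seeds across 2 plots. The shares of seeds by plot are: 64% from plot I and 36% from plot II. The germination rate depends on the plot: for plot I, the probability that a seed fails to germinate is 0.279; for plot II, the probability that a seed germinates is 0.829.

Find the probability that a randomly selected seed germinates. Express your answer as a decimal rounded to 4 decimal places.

P(G|I) = 1 − 0.279 = 0.721.
Summing over the partition,
P(G) = P(G|I)·P(I) + P(G|II)·P(II)
      = 0.721·0.64 + 0.829·0.36
      = 0.46144 + 0.29844 = 0.75988

0.7599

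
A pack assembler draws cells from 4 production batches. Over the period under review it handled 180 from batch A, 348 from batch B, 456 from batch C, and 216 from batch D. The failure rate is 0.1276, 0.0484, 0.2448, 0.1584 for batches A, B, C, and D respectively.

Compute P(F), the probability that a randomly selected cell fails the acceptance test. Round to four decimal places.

Total: 180 + 348 + 456 + 216 = 1200.
P(A) = 180/1200 = 0.15. P(B) = 348/1200 = 0.29. P(C) = 456/1200 = 0.38. P(D) = 216/1200 = 0.18.
Summing over the partition,
P(F) = P(F|A)·P(A) + P(F|B)·P(B) + P(F|C)·P(C) + P(F|D)·P(D)
      = 0.1276·0.15 + 0.0484·0.29 + 0.2448·0.38 + 0.1584·0.18
      = 0.01914 + 0.014036 + 0.093024 + 0.028512 = 0.154712

P(F) ≈ 0.1547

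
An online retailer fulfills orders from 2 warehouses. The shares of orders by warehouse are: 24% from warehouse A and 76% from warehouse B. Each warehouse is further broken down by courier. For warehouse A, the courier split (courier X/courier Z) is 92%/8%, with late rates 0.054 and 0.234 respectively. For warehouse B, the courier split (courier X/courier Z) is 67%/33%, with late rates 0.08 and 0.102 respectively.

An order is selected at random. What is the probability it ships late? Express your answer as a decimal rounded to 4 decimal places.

P(L) ≈ 0.0827

P(L|A) = 0.92·0.054 + 0.08·0.234 = 0.04968 + 0.01872 = 0.0684
P(L|B) = 0.67·0.08 + 0.33·0.102 = 0.0536 + 0.03366 = 0.08726
By total probability over the outer partition,
P(L) = 0.24·0.0684 + 0.76·0.08726
      = 0.016416 + 0.0663176 = 0.0827336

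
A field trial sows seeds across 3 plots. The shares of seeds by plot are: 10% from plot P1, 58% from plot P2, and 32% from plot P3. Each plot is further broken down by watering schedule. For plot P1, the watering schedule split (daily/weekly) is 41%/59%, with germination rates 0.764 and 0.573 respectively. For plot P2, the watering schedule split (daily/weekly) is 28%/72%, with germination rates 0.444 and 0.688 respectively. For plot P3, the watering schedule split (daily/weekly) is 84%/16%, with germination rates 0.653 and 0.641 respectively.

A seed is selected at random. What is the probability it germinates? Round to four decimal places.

P(G|P1) = 0.41·0.764 + 0.59·0.573 = 0.31324 + 0.33807 = 0.65131
P(G|P2) = 0.28·0.444 + 0.72·0.688 = 0.12432 + 0.49536 = 0.61968
P(G|P3) = 0.84·0.653 + 0.16·0.641 = 0.54852 + 0.10256 = 0.65108
By total probability over the outer partition,
P(G) = 0.1·0.65131 + 0.58·0.61968 + 0.32·0.65108
      = 0.065131 + 0.3594144 + 0.2083456 = 0.632891

0.6329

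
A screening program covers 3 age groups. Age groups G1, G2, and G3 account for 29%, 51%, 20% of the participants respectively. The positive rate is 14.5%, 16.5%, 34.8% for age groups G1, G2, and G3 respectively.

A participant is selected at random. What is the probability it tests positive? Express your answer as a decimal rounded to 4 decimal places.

Summing over the partition,
P(T) = P(T|G1)·P(G1) + P(T|G2)·P(G2) + P(T|G3)·P(G3)
      = 0.145·0.29 + 0.165·0.51 + 0.348·0.2
      = 0.04205 + 0.08415 + 0.0696 = 0.1958

P(T) ≈ 0.1958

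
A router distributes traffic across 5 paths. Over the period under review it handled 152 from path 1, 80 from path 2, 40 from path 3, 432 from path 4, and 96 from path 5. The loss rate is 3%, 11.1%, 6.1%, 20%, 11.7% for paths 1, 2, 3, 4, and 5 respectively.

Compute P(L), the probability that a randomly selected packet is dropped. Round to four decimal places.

Total: 152 + 80 + 40 + 432 + 96 = 800.
P(1) = 152/800 = 0.19. P(2) = 80/800 = 0.1. P(3) = 40/800 = 0.05. P(4) = 432/800 = 0.54. P(5) = 96/800 = 0.12.
By the law of total probability,
P(L) = P(L|1)·P(1) + P(L|2)·P(2) + P(L|3)·P(3) + P(L|4)·P(4) + P(L|5)·P(5)
      = 0.03·0.19 + 0.111·0.1 + 0.061·0.05 + 0.2·0.54 + 0.117·0.12
      = 0.0057 + 0.0111 + 0.00305 + 0.108 + 0.01404 = 0.14189

P(L) ≈ 0.1419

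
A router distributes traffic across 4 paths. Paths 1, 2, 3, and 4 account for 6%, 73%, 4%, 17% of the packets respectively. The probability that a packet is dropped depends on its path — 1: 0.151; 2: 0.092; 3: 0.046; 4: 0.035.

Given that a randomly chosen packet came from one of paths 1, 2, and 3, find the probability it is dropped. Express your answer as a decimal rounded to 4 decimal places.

Let S = {1, 2, 3}.
P(S) = 0.06 + 0.73 + 0.04 = 0.83.
P(L ∩ S) = 0.151·0.06 + 0.092·0.73 + 0.046·0.04 = 0.00906 + 0.06716 + 0.00184 = 0.07806.
P(L | S) = 0.07806 / 0.83 = 0.094048…

P(L|S) ≈ 0.0940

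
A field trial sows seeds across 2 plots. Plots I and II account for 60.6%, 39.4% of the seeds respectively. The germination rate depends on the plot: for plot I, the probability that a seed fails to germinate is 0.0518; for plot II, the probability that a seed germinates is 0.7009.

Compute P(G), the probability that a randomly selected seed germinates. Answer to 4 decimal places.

0.8508

P(G|I) = 1 − 0.0518 = 0.9482.
P(G) = P(G|I)·P(I) + P(G|II)·P(II)
      = 0.9482·0.606 + 0.7009·0.394
      = 0.5746092 + 0.2761546 = 0.8507638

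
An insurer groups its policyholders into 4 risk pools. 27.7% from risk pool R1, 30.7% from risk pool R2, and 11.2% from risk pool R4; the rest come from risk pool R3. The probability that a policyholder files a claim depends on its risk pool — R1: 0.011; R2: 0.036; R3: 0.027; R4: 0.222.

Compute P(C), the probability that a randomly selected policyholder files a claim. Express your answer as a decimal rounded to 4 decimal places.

P(R3) = 1 − (0.277 + 0.307 + 0.112) = 0.304.
By the law of total probability,
P(C) = P(C|R1)·P(R1) + P(C|R2)·P(R2) + P(C|R3)·P(R3) + P(C|R4)·P(R4)
      = 0.011·0.277 + 0.036·0.307 + 0.027·0.304 + 0.222·0.112
      = 0.003047 + 0.011052 + 0.008208 + 0.024864 = 0.047171

P(C) ≈ 0.0472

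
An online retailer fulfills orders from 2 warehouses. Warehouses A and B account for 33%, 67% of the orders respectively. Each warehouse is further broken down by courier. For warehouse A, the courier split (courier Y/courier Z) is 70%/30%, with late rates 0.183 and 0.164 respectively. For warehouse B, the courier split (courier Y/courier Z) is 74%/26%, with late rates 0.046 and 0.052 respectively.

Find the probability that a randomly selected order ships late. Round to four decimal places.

0.0904

P(L|A) = 0.7·0.183 + 0.3·0.164 = 0.1281 + 0.0492 = 0.1773
P(L|B) = 0.74·0.046 + 0.26·0.052 = 0.03404 + 0.01352 = 0.04756
By total probability over the outer partition,
P(L) = 0.33·0.1773 + 0.67·0.04756
      = 0.058509 + 0.0318652 = 0.0903742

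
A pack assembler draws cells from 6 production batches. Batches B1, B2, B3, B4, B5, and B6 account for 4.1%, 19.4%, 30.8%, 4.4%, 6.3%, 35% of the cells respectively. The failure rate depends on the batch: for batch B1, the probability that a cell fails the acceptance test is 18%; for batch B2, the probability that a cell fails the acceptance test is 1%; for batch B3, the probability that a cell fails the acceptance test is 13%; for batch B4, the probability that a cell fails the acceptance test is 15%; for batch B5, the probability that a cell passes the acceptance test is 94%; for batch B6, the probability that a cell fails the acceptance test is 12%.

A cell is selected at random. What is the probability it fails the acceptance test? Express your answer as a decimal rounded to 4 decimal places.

0.1017

P(F|B5) = 1 − 0.94 = 0.06.
P(F) = P(F|B1)·P(B1) + P(F|B2)·P(B2) + P(F|B3)·P(B3) + P(F|B4)·P(B4) + P(F|B5)·P(B5) + P(F|B6)·P(B6)
      = 0.18·0.041 + 0.01·0.194 + 0.13·0.308 + 0.15·0.044 + 0.06·0.063 + 0.12·0.35
      = 0.00738 + 0.00194 + 0.04004 + 0.0066 + 0.00378 + 0.042 = 0.10174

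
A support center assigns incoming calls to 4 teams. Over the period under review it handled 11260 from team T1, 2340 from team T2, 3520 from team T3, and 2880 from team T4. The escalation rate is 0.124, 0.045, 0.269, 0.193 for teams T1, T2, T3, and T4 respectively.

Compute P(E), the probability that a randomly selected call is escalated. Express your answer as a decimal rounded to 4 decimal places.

Total: 11260 + 2340 + 3520 + 2880 = 20000.
P(T1) = 11260/20000 = 0.563. P(T2) = 2340/20000 = 0.117. P(T3) = 3520/20000 = 0.176. P(T4) = 2880/20000 = 0.144.
P(E) = P(E|T1)·P(T1) + P(E|T2)·P(T2) + P(E|T3)·P(T3) + P(E|T4)·P(T4)
      = 0.124·0.563 + 0.045·0.117 + 0.269·0.176 + 0.193·0.144
      = 0.069812 + 0.005265 + 0.047344 + 0.027792 = 0.150213

P(E) ≈ 0.1502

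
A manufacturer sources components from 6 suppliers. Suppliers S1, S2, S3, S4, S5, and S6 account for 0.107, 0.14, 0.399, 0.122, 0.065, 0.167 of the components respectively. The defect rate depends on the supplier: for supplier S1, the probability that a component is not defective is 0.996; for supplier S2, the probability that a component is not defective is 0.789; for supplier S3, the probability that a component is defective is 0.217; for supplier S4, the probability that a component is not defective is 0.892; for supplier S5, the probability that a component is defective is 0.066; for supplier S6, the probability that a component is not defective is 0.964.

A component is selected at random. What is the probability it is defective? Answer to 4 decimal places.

0.1400

P(D|S1) = 1 − 0.996 = 0.004.
P(D|S2) = 1 − 0.789 = 0.211.
P(D|S4) = 1 − 0.892 = 0.108.
P(D|S6) = 1 − 0.964 = 0.036.
Using total probability over the partition,
P(D) = P(D|S1)·P(S1) + P(D|S2)·P(S2) + P(D|S3)·P(S3) + P(D|S4)·P(S4) + P(D|S5)·P(S5) + P(D|S6)·P(S6)
      = 0.004·0.107 + 0.211·0.14 + 0.217·0.399 + 0.108·0.122 + 0.066·0.065 + 0.036·0.167
      = 0.000428 + 0.02954 + 0.086583 + 0.013176 + 0.00429 + 0.006012 = 0.140029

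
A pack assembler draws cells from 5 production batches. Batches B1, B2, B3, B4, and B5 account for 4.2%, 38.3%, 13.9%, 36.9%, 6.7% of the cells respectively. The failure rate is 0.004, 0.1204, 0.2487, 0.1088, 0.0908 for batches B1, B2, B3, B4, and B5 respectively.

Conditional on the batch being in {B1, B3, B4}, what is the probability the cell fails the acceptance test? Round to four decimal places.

0.1362

Let S = {B1, B3, B4}.
P(S) = 0.042 + 0.139 + 0.369 = 0.55.
P(F ∩ S) = 0.004·0.042 + 0.2487·0.139 + 0.1088·0.369 = 0.000168 + 0.0345693 + 0.0401472 = 0.0748845.
P(F | S) = 0.0748845 / 0.55 = 0.136154…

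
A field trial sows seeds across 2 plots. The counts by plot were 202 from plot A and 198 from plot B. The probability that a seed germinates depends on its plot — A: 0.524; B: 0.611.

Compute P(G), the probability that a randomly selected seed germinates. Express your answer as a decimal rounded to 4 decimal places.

0.5671

Total: 202 + 198 = 400.
P(A) = 202/400 = 0.505. P(B) = 198/400 = 0.495.
By the law of total probability,
P(G) = P(G|A)·P(A) + P(G|B)·P(B)
      = 0.524·0.505 + 0.611·0.495
      = 0.26462 + 0.302445 = 0.567065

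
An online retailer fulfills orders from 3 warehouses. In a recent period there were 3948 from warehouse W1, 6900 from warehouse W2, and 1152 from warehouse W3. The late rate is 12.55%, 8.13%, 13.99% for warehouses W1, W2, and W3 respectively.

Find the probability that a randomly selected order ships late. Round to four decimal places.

0.1015

Total: 3948 + 6900 + 1152 = 12000.
P(W1) = 3948/12000 = 0.329. P(W2) = 6900/12000 = 0.575. P(W3) = 1152/12000 = 0.096.
Using total probability over the partition,
P(L) = P(L|W1)·P(W1) + P(L|W2)·P(W2) + P(L|W3)·P(W3)
      = 0.1255·0.329 + 0.0813·0.575 + 0.1399·0.096
      = 0.0412895 + 0.0467475 + 0.0134304 = 0.1014674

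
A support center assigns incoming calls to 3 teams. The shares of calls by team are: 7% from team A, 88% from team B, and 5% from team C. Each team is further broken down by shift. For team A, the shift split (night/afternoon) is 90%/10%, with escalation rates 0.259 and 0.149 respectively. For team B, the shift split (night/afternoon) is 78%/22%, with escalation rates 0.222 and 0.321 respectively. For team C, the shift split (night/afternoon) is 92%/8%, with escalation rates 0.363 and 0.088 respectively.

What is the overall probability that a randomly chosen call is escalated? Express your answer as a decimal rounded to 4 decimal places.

P(E|A) = 0.9·0.259 + 0.1·0.149 = 0.2331 + 0.0149 = 0.248
P(E|B) = 0.78·0.222 + 0.22·0.321 = 0.17316 + 0.07062 = 0.24378
P(E|C) = 0.92·0.363 + 0.08·0.088 = 0.33396 + 0.00704 = 0.341
By total probability over the outer partition,
P(E) = 0.07·0.248 + 0.88·0.24378 + 0.05·0.341
      = 0.01736 + 0.2145264 + 0.01705 = 0.2489364

P(E) ≈ 0.2489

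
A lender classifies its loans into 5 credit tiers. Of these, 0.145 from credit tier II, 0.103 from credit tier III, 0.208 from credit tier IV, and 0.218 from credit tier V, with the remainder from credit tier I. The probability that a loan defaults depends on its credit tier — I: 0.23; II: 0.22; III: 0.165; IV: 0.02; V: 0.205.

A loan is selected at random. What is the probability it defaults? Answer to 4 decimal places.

P(I) = 1 − (0.145 + 0.103 + 0.208 + 0.218) = 0.326.
P(D) = P(D|I)·P(I) + P(D|II)·P(II) + P(D|III)·P(III) + P(D|IV)·P(IV) + P(D|V)·P(V)
      = 0.23·0.326 + 0.22·0.145 + 0.165·0.103 + 0.02·0.208 + 0.205·0.218
      = 0.07498 + 0.0319 + 0.016995 + 0.00416 + 0.04469 = 0.172725

0.1727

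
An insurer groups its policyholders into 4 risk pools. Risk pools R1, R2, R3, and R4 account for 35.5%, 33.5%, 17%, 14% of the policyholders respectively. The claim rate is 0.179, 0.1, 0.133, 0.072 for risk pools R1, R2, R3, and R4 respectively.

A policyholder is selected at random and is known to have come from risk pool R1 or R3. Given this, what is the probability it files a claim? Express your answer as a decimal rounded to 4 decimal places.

Let S = {R1, R3}.
P(S) = 0.355 + 0.17 = 0.525.
P(C ∩ S) = 0.179·0.355 + 0.133·0.17 = 0.063545 + 0.02261 = 0.086155.
P(C | S) = 0.086155 / 0.525 = 0.164105…

P(C|S) ≈ 0.1641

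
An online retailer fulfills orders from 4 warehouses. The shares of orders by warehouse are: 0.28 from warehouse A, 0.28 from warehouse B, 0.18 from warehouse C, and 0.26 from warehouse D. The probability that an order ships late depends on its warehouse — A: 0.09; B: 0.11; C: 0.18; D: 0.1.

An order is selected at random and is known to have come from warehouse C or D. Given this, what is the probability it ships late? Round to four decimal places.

Let S = {C, D}.
P(S) = 0.18 + 0.26 = 0.44.
P(L ∩ S) = 0.18·0.18 + 0.1·0.26 = 0.0324 + 0.026 = 0.0584.
P(L | S) = 0.0584 / 0.44 = 0.132727…

0.1327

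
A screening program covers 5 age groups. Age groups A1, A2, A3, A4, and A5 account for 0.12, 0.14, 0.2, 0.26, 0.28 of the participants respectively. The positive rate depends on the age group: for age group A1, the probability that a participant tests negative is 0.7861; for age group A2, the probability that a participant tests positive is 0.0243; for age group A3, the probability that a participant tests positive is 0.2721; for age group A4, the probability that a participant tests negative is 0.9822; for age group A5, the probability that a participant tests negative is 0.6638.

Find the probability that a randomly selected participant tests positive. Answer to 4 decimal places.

P(T) ≈ 0.1823

P(T|A1) = 1 − 0.7861 = 0.2139.
P(T|A4) = 1 − 0.9822 = 0.0178.
P(T|A5) = 1 − 0.6638 = 0.3362.
P(T) = P(T|A1)·P(A1) + P(T|A2)·P(A2) + P(T|A3)·P(A3) + P(T|A4)·P(A4) + P(T|A5)·P(A5)
      = 0.2139·0.12 + 0.0243·0.14 + 0.2721·0.2 + 0.0178·0.26 + 0.3362·0.28
      = 0.025668 + 0.003402 + 0.05442 + 0.004628 + 0.094136 = 0.182254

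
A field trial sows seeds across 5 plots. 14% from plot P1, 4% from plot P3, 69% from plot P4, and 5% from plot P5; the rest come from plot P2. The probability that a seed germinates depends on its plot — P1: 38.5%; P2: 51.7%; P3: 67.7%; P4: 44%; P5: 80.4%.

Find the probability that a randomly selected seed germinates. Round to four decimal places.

P(P2) = 1 − (0.14 + 0.04 + 0.69 + 0.05) = 0.08.
Summing over the partition,
P(G) = P(G|P1)·P(P1) + P(G|P2)·P(P2) + P(G|P3)·P(P3) + P(G|P4)·P(P4) + P(G|P5)·P(P5)
      = 0.385·0.14 + 0.517·0.08 + 0.677·0.04 + 0.44·0.69 + 0.804·0.05
      = 0.0539 + 0.04136 + 0.02708 + 0.3036 + 0.0402 = 0.46614

P(G) ≈ 0.4661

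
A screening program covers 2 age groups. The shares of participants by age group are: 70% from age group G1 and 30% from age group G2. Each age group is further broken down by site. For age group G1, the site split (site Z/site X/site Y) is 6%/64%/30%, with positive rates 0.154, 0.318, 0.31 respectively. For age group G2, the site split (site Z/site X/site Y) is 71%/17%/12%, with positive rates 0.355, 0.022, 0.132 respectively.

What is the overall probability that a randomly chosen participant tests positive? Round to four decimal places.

0.2955

P(T|G1) = 0.06·0.154 + 0.64·0.318 + 0.3·0.31 = 0.00924 + 0.20352 + 0.093 = 0.30576
P(T|G2) = 0.71·0.355 + 0.17·0.022 + 0.12·0.132 = 0.25205 + 0.00374 + 0.01584 = 0.27163
Then overall,
P(T) = 0.7·0.30576 + 0.3·0.27163
      = 0.214032 + 0.081489 = 0.295521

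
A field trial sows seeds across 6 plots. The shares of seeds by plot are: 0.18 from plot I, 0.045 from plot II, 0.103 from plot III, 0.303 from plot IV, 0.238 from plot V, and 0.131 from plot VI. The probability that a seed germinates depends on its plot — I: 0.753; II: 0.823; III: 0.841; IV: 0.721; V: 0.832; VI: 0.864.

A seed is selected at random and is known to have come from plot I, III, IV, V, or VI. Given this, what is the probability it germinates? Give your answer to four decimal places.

P(G|S) ≈ 0.7873

Let S = {I, III, IV, V, VI}.
P(S) = 0.18 + 0.103 + 0.303 + 0.238 + 0.131 = 0.955.
P(G ∩ S) = 0.753·0.18 + 0.841·0.103 + 0.721·0.303 + 0.832·0.238 + 0.864·0.131 = 0.13554 + 0.086623 + 0.218463 + 0.198016 + 0.113184 = 0.751826.
P(G | S) = 0.751826 / 0.955 = 0.787252…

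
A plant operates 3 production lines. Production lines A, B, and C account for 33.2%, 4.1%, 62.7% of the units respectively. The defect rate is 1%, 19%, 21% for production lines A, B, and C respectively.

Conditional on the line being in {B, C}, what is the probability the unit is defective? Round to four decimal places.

Let S = {B, C}.
P(S) = 0.041 + 0.627 = 0.668.
P(D ∩ S) = 0.19·0.041 + 0.21·0.627 = 0.00779 + 0.13167 = 0.13946.
P(D | S) = 0.13946 / 0.668 = 0.208772…

P(D|S) ≈ 0.2088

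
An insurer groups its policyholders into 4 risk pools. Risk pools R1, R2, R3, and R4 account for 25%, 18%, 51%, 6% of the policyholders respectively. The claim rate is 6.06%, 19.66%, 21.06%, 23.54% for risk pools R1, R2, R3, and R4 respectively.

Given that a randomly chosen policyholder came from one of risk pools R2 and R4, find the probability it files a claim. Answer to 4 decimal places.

Let S = {R2, R4}.
P(S) = 0.18 + 0.06 = 0.24.
P(C ∩ S) = 0.1966·0.18 + 0.2354·0.06 = 0.035388 + 0.014124 = 0.049512.
P(C | S) = 0.049512 / 0.24 = 0.206300…

0.2063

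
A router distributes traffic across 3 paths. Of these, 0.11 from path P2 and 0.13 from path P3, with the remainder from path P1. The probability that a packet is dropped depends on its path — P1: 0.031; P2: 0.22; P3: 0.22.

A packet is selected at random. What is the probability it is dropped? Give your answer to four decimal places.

P(P1) = 1 − (0.11 + 0.13) = 0.76.
By the law of total probability,
P(L) = P(L|P1)·P(P1) + P(L|P2)·P(P2) + P(L|P3)·P(P3)
      = 0.031·0.76 + 0.22·0.11 + 0.22·0.13
      = 0.02356 + 0.0242 + 0.0286 = 0.07636

0.0764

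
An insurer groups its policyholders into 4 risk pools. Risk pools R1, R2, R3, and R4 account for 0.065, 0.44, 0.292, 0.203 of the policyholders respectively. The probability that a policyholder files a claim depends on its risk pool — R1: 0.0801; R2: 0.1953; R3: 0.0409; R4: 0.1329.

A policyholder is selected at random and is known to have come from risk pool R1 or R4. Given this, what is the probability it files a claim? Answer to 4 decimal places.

Let S = {R1, R4}.
P(S) = 0.065 + 0.203 = 0.268.
P(C ∩ S) = 0.0801·0.065 + 0.1329·0.203 = 0.0052065 + 0.0269787 = 0.0321852.
P(C | S) = 0.0321852 / 0.268 = 0.120094…

0.1201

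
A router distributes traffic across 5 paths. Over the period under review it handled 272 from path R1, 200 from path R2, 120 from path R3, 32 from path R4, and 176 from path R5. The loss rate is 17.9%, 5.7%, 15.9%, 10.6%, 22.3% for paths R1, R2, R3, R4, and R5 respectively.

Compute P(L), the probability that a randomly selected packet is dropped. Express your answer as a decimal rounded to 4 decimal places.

P(L) ≈ 0.1523

Total: 272 + 200 + 120 + 32 + 176 = 800.
P(R1) = 272/800 = 0.34. P(R2) = 200/800 = 0.25. P(R3) = 120/800 = 0.15. P(R4) = 32/800 = 0.04. P(R5) = 176/800 = 0.22.
Using total probability over the partition,
P(L) = P(L|R1)·P(R1) + P(L|R2)·P(R2) + P(L|R3)·P(R3) + P(L|R4)·P(R4) + P(L|R5)·P(R5)
      = 0.179·0.34 + 0.057·0.25 + 0.159·0.15 + 0.106·0.04 + 0.223·0.22
      = 0.06086 + 0.01425 + 0.02385 + 0.00424 + 0.04906 = 0.15226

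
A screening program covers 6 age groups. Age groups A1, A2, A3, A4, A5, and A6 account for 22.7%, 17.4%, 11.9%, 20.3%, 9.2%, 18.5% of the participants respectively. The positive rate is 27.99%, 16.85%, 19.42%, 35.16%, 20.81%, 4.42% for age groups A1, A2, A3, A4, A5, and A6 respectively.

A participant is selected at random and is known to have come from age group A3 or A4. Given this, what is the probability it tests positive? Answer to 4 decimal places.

Let S = {A3, A4}.
P(S) = 0.119 + 0.203 = 0.322.
P(T ∩ S) = 0.1942·0.119 + 0.3516·0.203 = 0.0231098 + 0.0713748 = 0.0944846.
P(T | S) = 0.0944846 / 0.322 = 0.293430…

P(T|S) ≈ 0.2934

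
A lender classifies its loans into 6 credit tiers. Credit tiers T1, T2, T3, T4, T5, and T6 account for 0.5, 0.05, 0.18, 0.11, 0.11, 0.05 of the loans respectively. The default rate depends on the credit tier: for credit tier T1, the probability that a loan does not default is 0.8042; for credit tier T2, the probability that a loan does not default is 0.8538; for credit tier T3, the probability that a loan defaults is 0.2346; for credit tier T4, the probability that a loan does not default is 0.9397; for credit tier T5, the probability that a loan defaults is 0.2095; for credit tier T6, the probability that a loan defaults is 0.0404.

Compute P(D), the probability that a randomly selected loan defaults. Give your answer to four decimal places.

0.1791

P(D|T1) = 1 − 0.8042 = 0.1958.
P(D|T2) = 1 − 0.8538 = 0.1462.
P(D|T4) = 1 − 0.9397 = 0.0603.
P(D) = P(D|T1)·P(T1) + P(D|T2)·P(T2) + P(D|T3)·P(T3) + P(D|T4)·P(T4) + P(D|T5)·P(T5) + P(D|T6)·P(T6)
      = 0.1958·0.5 + 0.1462·0.05 + 0.2346·0.18 + 0.0603·0.11 + 0.2095·0.11 + 0.0404·0.05
      = 0.0979 + 0.00731 + 0.042228 + 0.006633 + 0.023045 + 0.00202 = 0.179136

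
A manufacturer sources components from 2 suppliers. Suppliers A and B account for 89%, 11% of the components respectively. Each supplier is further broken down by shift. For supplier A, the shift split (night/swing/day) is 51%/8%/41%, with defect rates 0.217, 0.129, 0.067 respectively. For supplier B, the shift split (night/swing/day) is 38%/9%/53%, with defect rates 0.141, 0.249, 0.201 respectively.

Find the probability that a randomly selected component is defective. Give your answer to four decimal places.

P(D|A) = 0.51·0.217 + 0.08·0.129 + 0.41·0.067 = 0.11067 + 0.01032 + 0.02747 = 0.14846
P(D|B) = 0.38·0.141 + 0.09·0.249 + 0.53·0.201 = 0.05358 + 0.02241 + 0.10653 = 0.18252
Then overall,
P(D) = 0.89·0.14846 + 0.11·0.18252
      = 0.1321294 + 0.0200772 = 0.1522066

P(D) ≈ 0.1522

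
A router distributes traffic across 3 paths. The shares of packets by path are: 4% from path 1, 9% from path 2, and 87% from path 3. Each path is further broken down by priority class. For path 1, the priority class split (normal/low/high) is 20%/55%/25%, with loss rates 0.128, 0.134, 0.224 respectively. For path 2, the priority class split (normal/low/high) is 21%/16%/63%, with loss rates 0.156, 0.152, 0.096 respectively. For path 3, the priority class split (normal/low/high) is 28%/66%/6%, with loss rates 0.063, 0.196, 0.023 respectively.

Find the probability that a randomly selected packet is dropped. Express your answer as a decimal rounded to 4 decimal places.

0.1459

P(L|1) = 0.2·0.128 + 0.55·0.134 + 0.25·0.224 = 0.0256 + 0.0737 + 0.056 = 0.1553
P(L|2) = 0.21·0.156 + 0.16·0.152 + 0.63·0.096 = 0.03276 + 0.02432 + 0.06048 = 0.11756
P(L|3) = 0.28·0.063 + 0.66·0.196 + 0.06·0.023 = 0.01764 + 0.12936 + 0.00138 = 0.14838
By total probability over the outer partition,
P(L) = 0.04·0.1553 + 0.09·0.11756 + 0.87·0.14838
      = 0.006212 + 0.0105804 + 0.1290906 = 0.145883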